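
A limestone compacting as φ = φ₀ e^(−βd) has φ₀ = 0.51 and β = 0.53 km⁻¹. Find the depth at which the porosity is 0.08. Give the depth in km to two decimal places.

Invert Athy's law: d = ln(φ₀/φ) / β
d = ln(0.51/0.08) / 0.53 = ln(6.375) / 0.53 = 1.8524 / 0.53 = 3.495 km

3.50 km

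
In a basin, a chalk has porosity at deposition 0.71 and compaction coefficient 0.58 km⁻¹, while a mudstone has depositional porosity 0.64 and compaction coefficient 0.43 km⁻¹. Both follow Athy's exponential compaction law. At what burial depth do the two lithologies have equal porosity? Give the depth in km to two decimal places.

Set phi₀ₐ e^(−cₐZ) = phi₀ᵦ e^(−cᵦZ) ⇒ ln(phi₀ₐ/phi₀ᵦ) = (cₐ − cᵦ)·Z
Z = ln(0.71/0.64) / (0.58 − 0.43) = 0.1038 / 0.15 = 0.692 km

0.69 km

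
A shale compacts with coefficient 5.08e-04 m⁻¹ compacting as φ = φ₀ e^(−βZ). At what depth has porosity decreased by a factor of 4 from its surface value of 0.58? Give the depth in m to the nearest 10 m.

Working in km (1 km = 1000 m; β in km⁻¹ = β in m⁻¹ × 1000):
φ/φ₀ = 1/4 ⇒ exp(−β·Z) = 1/4 ⇒ Z = ln(4) / β
Z = 1.3863 / 0.508 = 2.729 km

2730 m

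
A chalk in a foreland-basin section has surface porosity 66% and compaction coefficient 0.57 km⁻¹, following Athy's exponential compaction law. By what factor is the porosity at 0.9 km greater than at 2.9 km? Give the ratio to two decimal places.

3.13

n(z₁)/n(z₂) = e^(−k·z₁)/e^(−k·z₂) = e^{k(z₂−z₁)}
= exp(0.57 × 2) = exp(1.14) = 3.1268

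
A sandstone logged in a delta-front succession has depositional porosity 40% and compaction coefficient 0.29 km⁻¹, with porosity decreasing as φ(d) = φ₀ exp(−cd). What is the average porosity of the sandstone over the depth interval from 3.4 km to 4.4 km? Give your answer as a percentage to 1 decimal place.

13.0%

⟨φ⟩ = (1/(d₂−d₁)) ∫ φ₀ e^(−cd) dd = φ₀·(e^(−c·d₁) − e^(−c·d₂)) / (c·(d₂−d₁))
e^(−0.29×3.4) = 0.3731; e^(−0.29×4.4) = 0.2792
⟨φ⟩ = 0.4 × (0.3731 − 0.2792) / (0.29 × 1) = 0.4 × 0.3238 = 0.1295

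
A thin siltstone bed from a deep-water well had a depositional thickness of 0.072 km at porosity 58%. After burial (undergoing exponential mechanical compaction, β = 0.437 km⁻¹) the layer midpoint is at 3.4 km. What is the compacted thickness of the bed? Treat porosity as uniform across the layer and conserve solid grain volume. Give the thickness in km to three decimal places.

0.035 km

Porosity at 3.4 km: n = 0.58·exp(−0.437×3.4) = 0.1313
Solid-volume conservation: h(1−n) = h₀(1−n₀) ⇒ h = h₀·(1−n₀)/(1−n)
h = 0.072 × (1 − 0.58)/(1 − 0.1313) = 0.072 × 0.4835 = 0.0348 km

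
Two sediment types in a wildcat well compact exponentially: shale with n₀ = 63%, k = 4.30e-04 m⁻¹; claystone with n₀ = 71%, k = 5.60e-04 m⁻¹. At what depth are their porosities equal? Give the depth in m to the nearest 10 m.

Working in km (1 km = 1000 m; k in km⁻¹ = k in m⁻¹ × 1000):
Set n₀ₐ e^(−kₐZ) = n₀ᵦ e^(−kᵦZ) ⇒ ln(n₀ₐ/n₀ᵦ) = (kₐ − kᵦ)·Z
Z = ln(0.63/0.71) / (0.43 − 0.56) = -0.1195 / -0.13 = 0.920 km

920 m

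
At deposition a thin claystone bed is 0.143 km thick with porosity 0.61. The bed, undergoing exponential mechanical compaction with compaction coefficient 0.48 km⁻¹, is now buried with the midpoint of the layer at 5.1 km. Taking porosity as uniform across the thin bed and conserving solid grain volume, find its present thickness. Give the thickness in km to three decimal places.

Porosity at 5.1 km: n = 0.61·exp(−0.48×5.1) = 0.0527
Solid-volume conservation: h(1−n) = h₀(1−n₀) ⇒ h = h₀·(1−n₀)/(1−n)
h = 0.143 × (1 − 0.61)/(1 − 0.0527) = 0.143 × 0.4117 = 0.0589 km

0.059 km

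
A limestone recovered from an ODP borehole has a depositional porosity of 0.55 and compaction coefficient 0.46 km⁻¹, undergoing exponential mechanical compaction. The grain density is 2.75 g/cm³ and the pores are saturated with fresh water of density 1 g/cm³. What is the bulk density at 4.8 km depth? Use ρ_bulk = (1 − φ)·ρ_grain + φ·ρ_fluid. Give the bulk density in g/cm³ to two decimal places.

2.64 g/cm³

Porosity at depth: φ = 0.55·exp(−0.46×4.8) = 0.55×0.1099 = 0.0605
Bulk density: ρ_b = (1−φ)ρ_g + φ·ρ_f = 0.9395×2.75 + 0.0605×1
       = 2.584 + 0.060 = 2.644 g/cm³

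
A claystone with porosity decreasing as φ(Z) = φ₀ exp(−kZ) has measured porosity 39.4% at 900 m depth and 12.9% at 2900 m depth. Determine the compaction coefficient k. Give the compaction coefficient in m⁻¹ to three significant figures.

Working in km (1 km = 1000 m; k in km⁻¹ = k in m⁻¹ × 1000):
Athy: φ(Z) = φ₀ e^(−kZ) ⇒ φ₁/φ₂ = e^{k(Z₂−Z₁)} ⇒ k = ln(φ₁/φ₂)/(Z₂−Z₁)
k = ln(0.394/0.129) / (2.9 − 0.9) = ln(3.054) / 2 = 1.1165 / 2 = 0.5583 km⁻¹

0.000558 m⁻¹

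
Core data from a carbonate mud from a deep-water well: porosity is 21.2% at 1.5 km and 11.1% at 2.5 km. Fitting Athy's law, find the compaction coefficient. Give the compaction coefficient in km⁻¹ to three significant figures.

0.647 km⁻¹

Athy: φ(d) = φ₀ e^(−βd) ⇒ φ₁/φ₂ = e^{β(d₂−d₁)} ⇒ β = ln(φ₁/φ₂)/(d₂−d₁)
β = ln(0.212/0.111) / (2.5 − 1.5) = ln(1.91) / 1 = 0.6471 / 1 = 0.6471 km⁻¹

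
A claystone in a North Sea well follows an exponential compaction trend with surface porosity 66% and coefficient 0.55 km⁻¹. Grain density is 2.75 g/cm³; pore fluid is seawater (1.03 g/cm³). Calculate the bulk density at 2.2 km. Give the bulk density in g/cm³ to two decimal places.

Porosity at depth: φ = 0.66·exp(−0.55×2.2) = 0.66×0.2982 = 0.1968
Bulk density: ρ_b = (1−φ)ρ_g + φ·ρ_f = 0.8032×2.75 + 0.1968×1.03
       = 2.209 + 0.203 = 2.411 g/cm³

2.41 g/cm³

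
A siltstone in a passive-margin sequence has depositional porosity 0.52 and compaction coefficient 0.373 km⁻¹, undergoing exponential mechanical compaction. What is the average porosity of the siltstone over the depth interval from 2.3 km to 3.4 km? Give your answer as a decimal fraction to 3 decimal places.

0.181

⟨phi⟩ = (1/(z₂−z₁)) ∫ phi₀ e^(−kz) dz = phi₀·(e^(−k·z₁) − e^(−k·z₂)) / (k·(z₂−z₁))
e^(−0.373×2.3) = 0.4241; e^(−0.373×3.4) = 0.2813
⟨phi⟩ = 0.52 × (0.4241 − 0.2813) / (0.373 × 1.1) = 0.52 × 0.3478 = 0.1809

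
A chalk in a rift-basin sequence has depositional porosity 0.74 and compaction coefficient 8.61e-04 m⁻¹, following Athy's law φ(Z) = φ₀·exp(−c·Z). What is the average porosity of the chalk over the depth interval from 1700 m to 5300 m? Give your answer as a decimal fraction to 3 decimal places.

0.053

Working in km (1 km = 1000 m; c in km⁻¹ = c in m⁻¹ × 1000):
⟨φ⟩ = (1/(Z₂−Z₁)) ∫ φ₀ e^(−cZ) dZ = φ₀·(e^(−c·Z₁) − e^(−c·Z₂)) / (c·(Z₂−Z₁))
e^(−0.861×1.7) = 0.2314; e^(−0.861×5.3) = 0.0104
⟨φ⟩ = 0.74 × (0.2314 − 0.0104) / (0.861 × 3.6) = 0.74 × 0.0713 = 0.0527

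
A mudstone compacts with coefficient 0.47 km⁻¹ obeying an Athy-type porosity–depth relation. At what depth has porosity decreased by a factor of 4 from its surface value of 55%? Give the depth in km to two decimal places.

phi/phi₀ = 1/4 ⇒ exp(−k·d) = 1/4 ⇒ d = ln(4) / k
d = 1.3863 / 0.47 = 2.950 km

2.95 km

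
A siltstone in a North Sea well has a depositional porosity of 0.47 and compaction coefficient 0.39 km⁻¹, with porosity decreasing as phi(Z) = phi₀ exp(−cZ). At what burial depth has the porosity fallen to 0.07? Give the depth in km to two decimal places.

Invert Athy's law: Z = ln(phi₀/phi) / c
Z = ln(0.47/0.07) / 0.39 = ln(6.714) / 0.39 = 1.9042 / 0.39 = 4.883 km

4.88 km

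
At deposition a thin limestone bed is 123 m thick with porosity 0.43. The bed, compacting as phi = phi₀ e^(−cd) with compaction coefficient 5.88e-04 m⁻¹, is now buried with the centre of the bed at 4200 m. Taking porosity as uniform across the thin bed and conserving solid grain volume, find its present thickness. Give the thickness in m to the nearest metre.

Working in km (1 km = 1000 m; c in km⁻¹ = c in m⁻¹ × 1000):
Porosity at 4.2 km: phi = 0.43·exp(−0.588×4.2) = 0.0364
Solid-volume conservation: h(1−phi) = h₀(1−phi₀) ⇒ h = h₀·(1−phi₀)/(1−phi)
h = 0.123 × (1 − 0.43)/(1 − 0.0364) = 0.123 × 0.5915 = 0.0728 km

73 m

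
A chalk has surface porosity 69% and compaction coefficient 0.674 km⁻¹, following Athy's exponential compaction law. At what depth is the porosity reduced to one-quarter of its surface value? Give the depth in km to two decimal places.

φ/φ₀ = 1/4 ⇒ exp(−β·Z) = 1/4 ⇒ Z = ln(4) / β
Z = 1.3863 / 0.674 = 2.057 km

2.06 km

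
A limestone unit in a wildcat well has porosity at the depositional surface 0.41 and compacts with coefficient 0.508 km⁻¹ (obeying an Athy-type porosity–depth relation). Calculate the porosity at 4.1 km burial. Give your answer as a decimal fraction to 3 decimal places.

0.051

φ = φ₀·exp(−c·z) = 0.41 × exp(−0.508 × 4.1) = 0.41 × exp(−2.083)
  = 0.41 × 0.1246 = 0.0511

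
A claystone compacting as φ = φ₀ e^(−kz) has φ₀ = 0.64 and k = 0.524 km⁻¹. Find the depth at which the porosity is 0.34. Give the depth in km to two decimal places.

1.21 km

Invert Athy's law: z = ln(φ₀/φ) / k
z = ln(0.64/0.34) / 0.524 = ln(1.882) / 0.524 = 0.6325 / 0.524 = 1.207 km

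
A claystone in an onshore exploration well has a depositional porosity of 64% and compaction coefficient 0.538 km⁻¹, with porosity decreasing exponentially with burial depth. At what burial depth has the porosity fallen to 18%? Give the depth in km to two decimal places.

2.36 km

Invert Athy's law: Z = ln(n₀/n) / β
Z = ln(0.64/0.18) / 0.538 = ln(3.556) / 0.538 = 1.2685 / 0.538 = 2.358 km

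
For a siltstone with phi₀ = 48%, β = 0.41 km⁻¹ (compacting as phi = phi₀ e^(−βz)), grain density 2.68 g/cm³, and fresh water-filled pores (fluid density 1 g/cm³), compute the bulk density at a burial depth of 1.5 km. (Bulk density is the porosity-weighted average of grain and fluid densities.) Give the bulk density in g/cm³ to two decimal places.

Porosity at depth: phi = 0.48·exp(−0.41×1.5) = 0.48×0.5406 = 0.2595
Bulk density: ρ_b = (1−phi)ρ_g + phi·ρ_f = 0.7405×2.68 + 0.2595×1
       = 1.985 + 0.260 = 2.244 g/cm³

2.24 g/cm³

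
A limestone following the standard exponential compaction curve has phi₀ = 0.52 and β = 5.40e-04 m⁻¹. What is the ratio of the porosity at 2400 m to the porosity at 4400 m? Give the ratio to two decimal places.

2.94

Working in km (1 km = 1000 m; β in km⁻¹ = β in m⁻¹ × 1000):
phi(d₁)/phi(d₂) = e^(−β·d₁)/e^(−β·d₂) = e^{β(d₂−d₁)}
= exp(0.54 × 2) = exp(1.08) = 2.9447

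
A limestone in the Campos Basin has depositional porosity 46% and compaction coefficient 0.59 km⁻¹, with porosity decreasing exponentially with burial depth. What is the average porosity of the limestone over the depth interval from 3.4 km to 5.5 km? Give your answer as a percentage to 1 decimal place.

3.5%

⟨phi⟩ = (1/(d₂−d₁)) ∫ phi₀ e^(−kd) dd = phi₀·(e^(−k·d₁) − e^(−k·d₂)) / (k·(d₂−d₁))
e^(−0.59×3.4) = 0.1345; e^(−0.59×5.5) = 0.0390
⟨phi⟩ = 0.46 × (0.1345 − 0.0390) / (0.59 × 2.1) = 0.46 × 0.0771 = 0.0355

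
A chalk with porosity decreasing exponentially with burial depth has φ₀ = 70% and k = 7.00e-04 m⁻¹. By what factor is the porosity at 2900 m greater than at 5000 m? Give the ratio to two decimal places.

4.35

Working in km (1 km = 1000 m; k in km⁻¹ = k in m⁻¹ × 1000):
φ(Z₁)/φ(Z₂) = e^(−k·Z₁)/e^(−k·Z₂) = e^{k(Z₂−Z₁)}
= exp(0.7 × 2.1) = exp(1.47) = 4.3492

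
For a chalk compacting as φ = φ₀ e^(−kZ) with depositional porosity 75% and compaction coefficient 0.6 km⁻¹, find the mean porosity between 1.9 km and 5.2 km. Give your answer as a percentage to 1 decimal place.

10.4%

⟨φ⟩ = (1/(Z₂−Z₁)) ∫ φ₀ e^(−kZ) dZ = φ₀·(e^(−k·Z₁) − e^(−k·Z₂)) / (k·(Z₂−Z₁))
e^(−0.6×1.9) = 0.3198; e^(−0.6×5.2) = 0.0442
⟨φ⟩ = 0.75 × (0.3198 − 0.0442) / (0.6 × 3.3) = 0.75 × 0.1392 = 0.1044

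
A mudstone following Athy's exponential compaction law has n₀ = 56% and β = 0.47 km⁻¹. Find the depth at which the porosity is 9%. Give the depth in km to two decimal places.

3.89 km

Invert Athy's law: Z = ln(n₀/n) / β
Z = ln(0.56/0.09) / 0.47 = ln(6.222) / 0.47 = 1.8281 / 0.47 = 3.890 km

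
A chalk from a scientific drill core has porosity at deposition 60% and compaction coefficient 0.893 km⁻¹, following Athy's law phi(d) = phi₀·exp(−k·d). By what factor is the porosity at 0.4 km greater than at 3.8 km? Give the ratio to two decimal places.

20.83

phi(d₁)/phi(d₂) = e^(−k·d₁)/e^(−k·d₂) = e^{k(d₂−d₁)}
= exp(0.893 × 3.4) = exp(3.036) = 20.8260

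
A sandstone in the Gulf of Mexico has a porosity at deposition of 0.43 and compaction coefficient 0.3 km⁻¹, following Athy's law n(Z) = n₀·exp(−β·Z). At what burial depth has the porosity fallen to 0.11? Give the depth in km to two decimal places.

Invert Athy's law: Z = ln(n₀/n) / β
Z = ln(0.43/0.11) / 0.3 = ln(3.909) / 0.3 = 1.3633 / 0.3 = 4.544 km

4.54 km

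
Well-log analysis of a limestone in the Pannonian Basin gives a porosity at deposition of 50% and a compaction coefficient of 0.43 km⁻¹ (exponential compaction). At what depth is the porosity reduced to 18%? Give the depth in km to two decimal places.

Invert Athy's law: Z = ln(n₀/n) / β
Z = ln(0.5/0.18) / 0.43 = ln(2.778) / 0.43 = 1.0217 / 0.43 = 2.376 km

2.38 km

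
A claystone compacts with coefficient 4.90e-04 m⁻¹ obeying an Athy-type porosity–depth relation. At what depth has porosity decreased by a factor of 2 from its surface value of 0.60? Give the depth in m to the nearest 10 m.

Working in km (1 km = 1000 m; c in km⁻¹ = c in m⁻¹ × 1000):
φ/φ₀ = 1/2 ⇒ exp(−c·Z) = 1/2 ⇒ Z = ln(2) / c
Z = 0.6931 / 0.49 = 1.415 km

1410 m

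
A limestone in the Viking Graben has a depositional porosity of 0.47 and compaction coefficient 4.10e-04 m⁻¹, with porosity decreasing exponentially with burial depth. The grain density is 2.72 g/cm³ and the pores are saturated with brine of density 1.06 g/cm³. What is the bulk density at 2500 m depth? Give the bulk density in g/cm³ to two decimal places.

2.44 g/cm³

Working in km (1 km = 1000 m; c in km⁻¹ = c in m⁻¹ × 1000):
Porosity at depth: n = 0.47·exp(−0.41×2.5) = 0.47×0.3588 = 0.1686
Bulk density: ρ_b = (1−n)ρ_g + n·ρ_f = 0.8314×2.72 + 0.1686×1.06
       = 2.261 + 0.179 = 2.440 g/cm³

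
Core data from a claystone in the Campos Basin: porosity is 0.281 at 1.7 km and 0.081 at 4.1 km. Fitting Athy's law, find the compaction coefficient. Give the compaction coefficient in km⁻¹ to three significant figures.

Athy: φ(Z) = φ₀ e^(−βZ) ⇒ φ₁/φ₂ = e^{β(Z₂−Z₁)} ⇒ β = ln(φ₁/φ₂)/(Z₂−Z₁)
β = ln(0.281/0.081) / (4.1 − 1.7) = ln(3.469) / 2.4 = 1.2439 / 2.4 = 0.5183 km⁻¹

0.518 km⁻¹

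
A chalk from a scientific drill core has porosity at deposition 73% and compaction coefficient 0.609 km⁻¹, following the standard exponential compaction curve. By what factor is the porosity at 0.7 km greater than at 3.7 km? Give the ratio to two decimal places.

φ(d₁)/φ(d₂) = e^(−k·d₁)/e^(−k·d₂) = e^{k(d₂−d₁)}
= exp(0.609 × 3) = exp(1.827) = 6.2152

6.22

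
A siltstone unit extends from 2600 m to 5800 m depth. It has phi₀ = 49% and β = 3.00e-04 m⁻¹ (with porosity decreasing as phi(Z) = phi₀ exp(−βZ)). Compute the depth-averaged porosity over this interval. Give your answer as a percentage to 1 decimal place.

14.4%

Working in km (1 km = 1000 m; β in km⁻¹ = β in m⁻¹ × 1000):
⟨phi⟩ = (1/(Z₂−Z₁)) ∫ phi₀ e^(−βZ) dZ = phi₀·(e^(−β·Z₁) − e^(−β·Z₂)) / (β·(Z₂−Z₁))
e^(−0.3×2.6) = 0.4584; e^(−0.3×5.8) = 0.1755
⟨phi⟩ = 0.49 × (0.4584 − 0.1755) / (0.3 × 3.2) = 0.49 × 0.2947 = 0.1444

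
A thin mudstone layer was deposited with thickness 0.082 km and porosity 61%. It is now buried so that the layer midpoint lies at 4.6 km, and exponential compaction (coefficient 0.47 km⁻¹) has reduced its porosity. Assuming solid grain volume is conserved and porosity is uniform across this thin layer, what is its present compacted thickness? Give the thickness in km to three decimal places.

Porosity at 4.6 km: phi = 0.61·exp(−0.47×4.6) = 0.0702
Solid-volume conservation: h(1−phi) = h₀(1−phi₀) ⇒ h = h₀·(1−phi₀)/(1−phi)
h = 0.082 × (1 − 0.61)/(1 − 0.0702) = 0.082 × 0.4194 = 0.0344 km

0.034 km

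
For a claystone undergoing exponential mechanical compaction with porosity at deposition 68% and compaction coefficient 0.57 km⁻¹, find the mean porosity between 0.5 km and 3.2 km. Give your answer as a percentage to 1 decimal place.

26.1%

⟨φ⟩ = (1/(z₂−z₁)) ∫ φ₀ e^(−cz) dz = φ₀·(e^(−c·z₁) − e^(−c·z₂)) / (c·(z₂−z₁))
e^(−0.57×0.5) = 0.7520; e^(−0.57×3.2) = 0.1614
⟨φ⟩ = 0.68 × (0.7520 − 0.1614) / (0.57 × 2.7) = 0.68 × 0.3838 = 0.2610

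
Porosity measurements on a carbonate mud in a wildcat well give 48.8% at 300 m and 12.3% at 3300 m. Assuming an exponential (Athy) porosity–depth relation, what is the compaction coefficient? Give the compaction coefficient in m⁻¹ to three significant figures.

Working in km (1 km = 1000 m; β in km⁻¹ = β in m⁻¹ × 1000):
Athy: n(z) = n₀ e^(−βz) ⇒ n₁/n₂ = e^{β(z₂−z₁)} ⇒ β = ln(n₁/n₂)/(z₂−z₁)
β = ln(0.488/0.123) / (3.3 − 0.3) = ln(3.967) / 3 = 1.3781 / 3 = 0.4594 km⁻¹

0.000459 m⁻¹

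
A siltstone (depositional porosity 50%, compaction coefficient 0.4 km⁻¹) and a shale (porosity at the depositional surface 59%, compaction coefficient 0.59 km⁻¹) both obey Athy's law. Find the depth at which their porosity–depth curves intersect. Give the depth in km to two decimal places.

0.87 km

Set φ₀ₐ e^(−kₐz) = φ₀ᵦ e^(−kᵦz) ⇒ ln(φ₀ₐ/φ₀ᵦ) = (kₐ − kᵦ)·z
z = ln(0.5/0.59) / (0.4 − 0.59) = -0.1655 / -0.19 = 0.871 km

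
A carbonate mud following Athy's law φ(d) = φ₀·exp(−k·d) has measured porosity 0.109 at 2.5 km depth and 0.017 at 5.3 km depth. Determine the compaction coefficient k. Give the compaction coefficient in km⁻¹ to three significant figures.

0.664 km⁻¹

Athy: φ(d) = φ₀ e^(−kd) ⇒ φ₁/φ₂ = e^{k(d₂−d₁)} ⇒ k = ln(φ₁/φ₂)/(d₂−d₁)
k = ln(0.109/0.017) / (5.3 − 2.5) = ln(6.412) / 2.8 = 1.8581 / 2.8 = 0.6636 km⁻¹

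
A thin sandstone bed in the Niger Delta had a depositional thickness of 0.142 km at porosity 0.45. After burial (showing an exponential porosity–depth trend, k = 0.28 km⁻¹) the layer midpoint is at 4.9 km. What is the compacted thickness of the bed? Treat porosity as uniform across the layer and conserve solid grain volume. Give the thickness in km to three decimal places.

Porosity at 4.9 km: φ = 0.45·exp(−0.28×4.9) = 0.1141
Solid-volume conservation: h(1−φ) = h₀(1−φ₀) ⇒ h = h₀·(1−φ₀)/(1−φ)
h = 0.142 × (1 − 0.45)/(1 − 0.1141) = 0.142 × 0.6209 = 0.0882 km

0.088 km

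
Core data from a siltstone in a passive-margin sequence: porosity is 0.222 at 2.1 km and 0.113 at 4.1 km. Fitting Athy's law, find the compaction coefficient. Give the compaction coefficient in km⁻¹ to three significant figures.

0.338 km⁻¹

Athy: phi(z) = phi₀ e^(−cz) ⇒ phi₁/phi₂ = e^{c(z₂−z₁)} ⇒ c = ln(phi₁/phi₂)/(z₂−z₁)
c = ln(0.222/0.113) / (4.1 − 2.1) = ln(1.965) / 2 = 0.6753 / 2 = 0.3376 km⁻¹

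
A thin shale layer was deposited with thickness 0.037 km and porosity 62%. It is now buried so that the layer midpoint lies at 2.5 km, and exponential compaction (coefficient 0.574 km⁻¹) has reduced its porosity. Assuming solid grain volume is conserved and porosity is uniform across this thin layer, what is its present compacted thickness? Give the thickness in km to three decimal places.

Porosity at 2.5 km: φ = 0.62·exp(−0.574×2.5) = 0.1476
Solid-volume conservation: h(1−φ) = h₀(1−φ₀) ⇒ h = h₀·(1−φ₀)/(1−φ)
h = 0.037 × (1 − 0.62)/(1 − 0.1476) = 0.037 × 0.4458 = 0.0165 km

0.016 km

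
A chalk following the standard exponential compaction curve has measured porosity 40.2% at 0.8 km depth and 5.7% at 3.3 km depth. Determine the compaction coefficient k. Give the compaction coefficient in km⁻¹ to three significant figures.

0.781 km⁻¹

Athy: n(d) = n₀ e^(−kd) ⇒ n₁/n₂ = e^{k(d₂−d₁)} ⇒ k = ln(n₁/n₂)/(d₂−d₁)
k = ln(0.402/0.057) / (3.3 − 0.8) = ln(7.053) / 2.5 = 1.9534 / 2.5 = 0.7814 km⁻¹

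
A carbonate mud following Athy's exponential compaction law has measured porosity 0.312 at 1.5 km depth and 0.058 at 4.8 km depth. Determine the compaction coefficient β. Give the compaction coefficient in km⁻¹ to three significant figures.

Athy: phi(Z) = phi₀ e^(−βZ) ⇒ phi₁/phi₂ = e^{β(Z₂−Z₁)} ⇒ β = ln(phi₁/phi₂)/(Z₂−Z₁)
β = ln(0.312/0.058) / (4.8 − 1.5) = ln(5.379) / 3.3 = 1.6826 / 3.3 = 0.5099 km⁻¹

0.510 km⁻¹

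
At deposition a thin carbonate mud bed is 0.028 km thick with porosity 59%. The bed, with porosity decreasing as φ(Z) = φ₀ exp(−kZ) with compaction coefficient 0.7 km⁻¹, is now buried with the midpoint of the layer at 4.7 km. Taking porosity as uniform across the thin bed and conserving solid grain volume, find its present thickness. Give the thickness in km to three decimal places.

Porosity at 4.7 km: φ = 0.59·exp(−0.7×4.7) = 0.0220
Solid-volume conservation: h(1−φ) = h₀(1−φ₀) ⇒ h = h₀·(1−φ₀)/(1−φ)
h = 0.028 × (1 − 0.59)/(1 − 0.0220) = 0.028 × 0.4192 = 0.0117 km

0.012 km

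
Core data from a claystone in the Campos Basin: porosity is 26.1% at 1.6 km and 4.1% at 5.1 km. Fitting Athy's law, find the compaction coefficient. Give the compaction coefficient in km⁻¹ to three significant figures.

0.529 km⁻¹

Athy: phi(z) = phi₀ e^(−kz) ⇒ phi₁/phi₂ = e^{k(z₂−z₁)} ⇒ k = ln(phi₁/phi₂)/(z₂−z₁)
k = ln(0.261/0.041) / (5.1 − 1.6) = ln(6.366) / 3.5 = 1.8509 / 3.5 = 0.5288 km⁻¹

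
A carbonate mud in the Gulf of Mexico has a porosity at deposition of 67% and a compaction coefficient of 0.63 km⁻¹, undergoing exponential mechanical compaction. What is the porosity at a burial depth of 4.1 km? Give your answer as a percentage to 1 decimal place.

5.1%

phi = phi₀·exp(−k·z) = 0.67 × exp(−0.63 × 4.1) = 0.67 × exp(−2.583)
  = 0.67 × 0.0755 = 0.0506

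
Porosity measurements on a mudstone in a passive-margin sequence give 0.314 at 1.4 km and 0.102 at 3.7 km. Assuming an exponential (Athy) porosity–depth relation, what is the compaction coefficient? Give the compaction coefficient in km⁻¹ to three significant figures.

0.489 km⁻¹

Athy: n(d) = n₀ e^(−βd) ⇒ n₁/n₂ = e^{β(d₂−d₁)} ⇒ β = ln(n₁/n₂)/(d₂−d₁)
β = ln(0.314/0.102) / (3.7 − 1.4) = ln(3.078) / 2.3 = 1.1244 / 2.3 = 0.4889 km⁻¹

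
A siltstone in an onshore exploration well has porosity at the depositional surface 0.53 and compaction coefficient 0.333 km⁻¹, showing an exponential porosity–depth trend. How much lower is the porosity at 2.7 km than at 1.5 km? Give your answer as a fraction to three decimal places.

n(1.5) = 0.53·e^(−0.333×1.5) = 0.3216
n(2.7) = 0.53·e^(−0.333×2.7) = 0.2157
Δn = 0.3216 − 0.2157 = 0.1059

0.106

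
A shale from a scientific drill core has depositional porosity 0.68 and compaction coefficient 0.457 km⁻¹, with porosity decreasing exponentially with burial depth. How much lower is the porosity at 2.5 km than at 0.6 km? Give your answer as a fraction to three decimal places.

phi(0.6) = 0.68·e^(−0.457×0.6) = 0.5169
phi(2.5) = 0.68·e^(−0.457×2.5) = 0.2169
Δphi = 0.5169 − 0.2169 = 0.3000

0.300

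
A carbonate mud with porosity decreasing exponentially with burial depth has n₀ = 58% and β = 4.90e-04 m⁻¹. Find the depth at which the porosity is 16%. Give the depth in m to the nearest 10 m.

2630 m

Working in km (1 km = 1000 m; β in km⁻¹ = β in m⁻¹ × 1000):
Invert Athy's law: Z = ln(n₀/n) / β
Z = ln(0.58/0.16) / 0.49 = ln(3.625) / 0.49 = 1.2879 / 0.49 = 2.628 km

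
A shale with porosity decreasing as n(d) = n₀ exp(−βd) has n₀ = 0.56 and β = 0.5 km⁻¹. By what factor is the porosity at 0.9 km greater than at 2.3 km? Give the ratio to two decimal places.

n(d₁)/n(d₂) = e^(−β·d₁)/e^(−β·d₂) = e^{β(d₂−d₁)}
= exp(0.5 × 1.4) = exp(0.7) = 2.0138

2.01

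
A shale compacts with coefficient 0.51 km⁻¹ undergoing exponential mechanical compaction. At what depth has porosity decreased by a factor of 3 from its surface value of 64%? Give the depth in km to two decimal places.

2.15 km

φ/φ₀ = 1/3 ⇒ exp(−c·Z) = 1/3 ⇒ Z = ln(3) / c
Z = 1.0986 / 0.51 = 2.154 km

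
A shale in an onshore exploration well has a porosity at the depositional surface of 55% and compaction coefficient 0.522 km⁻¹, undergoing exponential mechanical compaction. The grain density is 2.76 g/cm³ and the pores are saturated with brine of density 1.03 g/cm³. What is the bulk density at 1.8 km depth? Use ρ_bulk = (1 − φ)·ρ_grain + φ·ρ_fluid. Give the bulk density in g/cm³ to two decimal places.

2.39 g/cm³

Porosity at depth: phi = 0.55·exp(−0.522×1.8) = 0.55×0.3908 = 0.2149
Bulk density: ρ_b = (1−phi)ρ_g + phi·ρ_f = 0.7851×2.76 + 0.2149×1.03
       = 2.167 + 0.221 = 2.388 g/cm³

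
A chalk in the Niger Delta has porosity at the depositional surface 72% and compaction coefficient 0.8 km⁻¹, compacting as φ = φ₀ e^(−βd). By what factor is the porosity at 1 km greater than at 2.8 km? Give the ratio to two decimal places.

φ(d₁)/φ(d₂) = e^(−β·d₁)/e^(−β·d₂) = e^{β(d₂−d₁)}
= exp(0.8 × 1.8) = exp(1.44) = 4.2207

4.22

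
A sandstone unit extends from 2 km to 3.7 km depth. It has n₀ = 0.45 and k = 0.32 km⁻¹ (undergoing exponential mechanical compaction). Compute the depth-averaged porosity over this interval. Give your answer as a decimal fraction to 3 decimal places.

⟨n⟩ = (1/(d₂−d₁)) ∫ n₀ e^(−kd) dd = n₀·(e^(−k·d₁) − e^(−k·d₂)) / (k·(d₂−d₁))
e^(−0.32×2) = 0.5273; e^(−0.32×3.7) = 0.3061
⟨n⟩ = 0.45 × (0.5273 − 0.3061) / (0.32 × 1.7) = 0.45 × 0.4067 = 0.1830

0.183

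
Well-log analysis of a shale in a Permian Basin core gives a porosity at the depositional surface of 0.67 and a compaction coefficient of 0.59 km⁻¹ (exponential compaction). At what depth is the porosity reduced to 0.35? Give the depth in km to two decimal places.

Invert Athy's law: d = ln(φ₀/φ) / k
d = ln(0.67/0.35) / 0.59 = ln(1.914) / 0.59 = 0.6493 / 0.59 = 1.101 km

1.10 km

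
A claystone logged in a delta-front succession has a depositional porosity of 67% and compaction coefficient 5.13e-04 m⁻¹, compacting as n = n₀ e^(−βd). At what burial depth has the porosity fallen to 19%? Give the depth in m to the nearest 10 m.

2460 m

Working in km (1 km = 1000 m; β in km⁻¹ = β in m⁻¹ × 1000):
Invert Athy's law: d = ln(n₀/n) / β
d = ln(0.67/0.19) / 0.513 = ln(3.526) / 0.513 = 1.2603 / 0.513 = 2.457 km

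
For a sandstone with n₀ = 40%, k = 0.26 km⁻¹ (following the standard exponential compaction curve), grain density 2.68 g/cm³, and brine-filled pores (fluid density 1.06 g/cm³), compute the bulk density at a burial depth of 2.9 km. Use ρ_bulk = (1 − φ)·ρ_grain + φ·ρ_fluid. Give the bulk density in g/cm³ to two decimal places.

Porosity at depth: n = 0.4·exp(−0.26×2.9) = 0.4×0.4705 = 0.1882
Bulk density: ρ_b = (1−n)ρ_g + n·ρ_f = 0.8118×2.68 + 0.1882×1.06
       = 2.176 + 0.199 = 2.375 g/cm³

2.38 g/cm³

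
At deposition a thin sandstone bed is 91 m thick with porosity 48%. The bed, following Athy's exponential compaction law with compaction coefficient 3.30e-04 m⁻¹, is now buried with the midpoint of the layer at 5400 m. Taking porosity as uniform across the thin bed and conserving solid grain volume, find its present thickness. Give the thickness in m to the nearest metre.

51 m

Working in km (1 km = 1000 m; β in km⁻¹ = β in m⁻¹ × 1000):
Porosity at 5.4 km: n = 0.48·exp(−0.33×5.4) = 0.0808
Solid-volume conservation: h(1−n) = h₀(1−n₀) ⇒ h = h₀·(1−n₀)/(1−n)
h = 0.091 × (1 − 0.48)/(1 − 0.0808) = 0.091 × 0.5657 = 0.0515 km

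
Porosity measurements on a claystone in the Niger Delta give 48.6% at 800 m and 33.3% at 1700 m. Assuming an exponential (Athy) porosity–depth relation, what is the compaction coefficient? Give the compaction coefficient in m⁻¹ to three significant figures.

Working in km (1 km = 1000 m; β in km⁻¹ = β in m⁻¹ × 1000):
Athy: φ(d) = φ₀ e^(−βd) ⇒ φ₁/φ₂ = e^{β(d₂−d₁)} ⇒ β = ln(φ₁/φ₂)/(d₂−d₁)
β = ln(0.486/0.333) / (1.7 − 0.8) = ln(1.459) / 0.9 = 0.3781 / 0.9 = 0.4201 km⁻¹

0.000420 m⁻¹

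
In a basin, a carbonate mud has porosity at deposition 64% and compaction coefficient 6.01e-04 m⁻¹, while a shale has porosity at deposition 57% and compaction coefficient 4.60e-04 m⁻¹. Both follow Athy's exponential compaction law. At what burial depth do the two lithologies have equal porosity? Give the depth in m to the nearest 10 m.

820 m

Working in km (1 km = 1000 m; k in km⁻¹ = k in m⁻¹ × 1000):
Set φ₀ₐ e^(−kₐZ) = φ₀ᵦ e^(−kᵦZ) ⇒ ln(φ₀ₐ/φ₀ᵦ) = (kₐ − kᵦ)·Z
Z = ln(0.64/0.57) / (0.601 − 0.46) = 0.1158 / 0.141 = 0.822 km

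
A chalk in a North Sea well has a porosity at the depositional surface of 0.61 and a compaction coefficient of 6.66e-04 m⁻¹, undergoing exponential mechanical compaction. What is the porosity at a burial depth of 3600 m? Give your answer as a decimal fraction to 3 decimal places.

Working in km (1 km = 1000 m; β in km⁻¹ = β in m⁻¹ × 1000):
φ = φ₀·exp(−β·z) = 0.61 × exp(−0.666 × 3.6) = 0.61 × exp(−2.398)
  = 0.61 × 0.0909 = 0.0555

0.055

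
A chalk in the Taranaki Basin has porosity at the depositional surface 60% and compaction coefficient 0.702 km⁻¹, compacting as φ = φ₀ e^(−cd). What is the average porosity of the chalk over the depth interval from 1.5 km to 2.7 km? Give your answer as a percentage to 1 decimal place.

⟨φ⟩ = (1/(d₂−d₁)) ∫ φ₀ e^(−cd) dd = φ₀·(e^(−c·d₁) − e^(−c·d₂)) / (c·(d₂−d₁))
e^(−0.702×1.5) = 0.3489; e^(−0.702×2.7) = 0.1503
⟨φ⟩ = 0.6 × (0.3489 − 0.1503) / (0.702 × 1.2) = 0.6 × 0.2358 = 0.1415

14.1%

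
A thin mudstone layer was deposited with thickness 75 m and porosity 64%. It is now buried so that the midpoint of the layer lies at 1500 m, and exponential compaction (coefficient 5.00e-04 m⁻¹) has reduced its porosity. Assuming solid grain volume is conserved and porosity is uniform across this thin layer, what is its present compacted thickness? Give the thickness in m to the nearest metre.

Working in km (1 km = 1000 m; c in km⁻¹ = c in m⁻¹ × 1000):
Porosity at 1.5 km: phi = 0.64·exp(−0.5×1.5) = 0.3023
Solid-volume conservation: h(1−phi) = h₀(1−phi₀) ⇒ h = h₀·(1−phi₀)/(1−phi)
h = 0.075 × (1 − 0.64)/(1 − 0.3023) = 0.075 × 0.5160 = 0.0387 km

39 m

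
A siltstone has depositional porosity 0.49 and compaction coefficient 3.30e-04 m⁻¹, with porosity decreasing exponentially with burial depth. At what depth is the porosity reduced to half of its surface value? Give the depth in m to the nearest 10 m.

2100 m

Working in km (1 km = 1000 m; k in km⁻¹ = k in m⁻¹ × 1000):
phi/phi₀ = 1/2 ⇒ exp(−k·d) = 1/2 ⇒ d = ln(2) / k
d = 0.6931 / 0.33 = 2.100 km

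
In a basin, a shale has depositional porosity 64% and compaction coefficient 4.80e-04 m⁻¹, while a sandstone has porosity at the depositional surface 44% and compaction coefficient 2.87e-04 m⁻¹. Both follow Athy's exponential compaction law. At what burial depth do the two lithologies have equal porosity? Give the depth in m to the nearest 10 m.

1940 m

Working in km (1 km = 1000 m; β in km⁻¹ = β in m⁻¹ × 1000):
Set phi₀ₐ e^(−βₐd) = phi₀ᵦ e^(−βᵦd) ⇒ ln(phi₀ₐ/phi₀ᵦ) = (βₐ − βᵦ)·d
d = ln(0.64/0.44) / (0.48 − 0.287) = 0.3747 / 0.193 = 1.941 km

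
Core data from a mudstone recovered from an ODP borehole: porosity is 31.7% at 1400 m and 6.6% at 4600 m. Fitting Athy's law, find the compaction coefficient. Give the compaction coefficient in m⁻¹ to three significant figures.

0.000490 m⁻¹

Working in km (1 km = 1000 m; k in km⁻¹ = k in m⁻¹ × 1000):
Athy: n(z) = n₀ e^(−kz) ⇒ n₁/n₂ = e^{k(z₂−z₁)} ⇒ k = ln(n₁/n₂)/(z₂−z₁)
k = ln(0.317/0.066) / (4.6 − 1.4) = ln(4.803) / 3.2 = 1.5692 / 3.2 = 0.4904 km⁻¹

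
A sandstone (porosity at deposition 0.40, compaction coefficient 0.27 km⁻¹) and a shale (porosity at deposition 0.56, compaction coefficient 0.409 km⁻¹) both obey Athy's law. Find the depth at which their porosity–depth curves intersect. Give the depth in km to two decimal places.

2.42 km

Set phi₀ₐ e^(−cₐz) = phi₀ᵦ e^(−cᵦz) ⇒ ln(phi₀ₐ/phi₀ᵦ) = (cₐ − cᵦ)·z
z = ln(0.4/0.56) / (0.27 − 0.409) = -0.3365 / -0.139 = 2.421 km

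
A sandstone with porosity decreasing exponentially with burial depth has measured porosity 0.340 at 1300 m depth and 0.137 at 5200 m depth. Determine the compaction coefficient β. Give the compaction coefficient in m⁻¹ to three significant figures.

0.000233 m⁻¹

Working in km (1 km = 1000 m; β in km⁻¹ = β in m⁻¹ × 1000):
Athy: n(d) = n₀ e^(−βd) ⇒ n₁/n₂ = e^{β(d₂−d₁)} ⇒ β = ln(n₁/n₂)/(d₂−d₁)
β = ln(0.34/0.137) / (5.2 − 1.3) = ln(2.482) / 3.9 = 0.9090 / 3.9 = 0.2331 km⁻¹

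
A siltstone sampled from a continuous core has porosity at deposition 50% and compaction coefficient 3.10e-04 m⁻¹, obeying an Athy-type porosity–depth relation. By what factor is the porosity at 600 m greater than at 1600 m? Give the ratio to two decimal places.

1.36

Working in km (1 km = 1000 m; c in km⁻¹ = c in m⁻¹ × 1000):
φ(z₁)/φ(z₂) = e^(−c·z₁)/e^(−c·z₂) = e^{c(z₂−z₁)}
= exp(0.31 × 1) = exp(0.31) = 1.3634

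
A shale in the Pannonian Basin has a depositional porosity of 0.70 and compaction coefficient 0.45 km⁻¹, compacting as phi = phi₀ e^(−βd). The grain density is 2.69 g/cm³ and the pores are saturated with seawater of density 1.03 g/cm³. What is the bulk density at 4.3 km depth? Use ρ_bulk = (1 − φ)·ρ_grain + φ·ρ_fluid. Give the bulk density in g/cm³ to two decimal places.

2.52 g/cm³

Porosity at depth: phi = 0.7·exp(−0.45×4.3) = 0.7×0.1444 = 0.1011
Bulk density: ρ_b = (1−phi)ρ_g + phi·ρ_f = 0.8989×2.69 + 0.1011×1.03
       = 2.418 + 0.104 = 2.522 g/cm³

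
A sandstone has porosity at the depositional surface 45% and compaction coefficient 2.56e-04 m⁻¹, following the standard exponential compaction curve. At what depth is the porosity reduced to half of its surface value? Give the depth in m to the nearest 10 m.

2710 m

Working in km (1 km = 1000 m; β in km⁻¹ = β in m⁻¹ × 1000):
φ/φ₀ = 1/2 ⇒ exp(−β·z) = 1/2 ⇒ z = ln(2) / β
z = 0.6931 / 0.256 = 2.708 km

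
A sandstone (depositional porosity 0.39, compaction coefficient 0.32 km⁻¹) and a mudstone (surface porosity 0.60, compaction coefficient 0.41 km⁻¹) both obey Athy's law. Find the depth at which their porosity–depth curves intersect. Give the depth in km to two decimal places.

4.79 km

Set φ₀ₐ e^(−cₐz) = φ₀ᵦ e^(−cᵦz) ⇒ ln(φ₀ₐ/φ₀ᵦ) = (cₐ − cᵦ)·z
z = ln(0.39/0.6) / (0.32 − 0.41) = -0.4308 / -0.09 = 4.786 km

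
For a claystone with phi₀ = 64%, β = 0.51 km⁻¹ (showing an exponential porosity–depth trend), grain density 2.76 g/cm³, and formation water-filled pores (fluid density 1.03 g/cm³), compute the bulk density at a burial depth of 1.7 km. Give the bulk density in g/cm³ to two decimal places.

Porosity at depth: phi = 0.64·exp(−0.51×1.7) = 0.64×0.4202 = 0.2689
Bulk density: ρ_b = (1−phi)ρ_g + phi·ρ_f = 0.7311×2.76 + 0.2689×1.03
       = 2.018 + 0.277 = 2.295 g/cm³

2.29 g/cm³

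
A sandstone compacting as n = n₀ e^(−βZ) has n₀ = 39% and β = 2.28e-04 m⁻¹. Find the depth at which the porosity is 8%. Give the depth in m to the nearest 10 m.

Working in km (1 km = 1000 m; β in km⁻¹ = β in m⁻¹ × 1000):
Invert Athy's law: Z = ln(n₀/n) / β
Z = ln(0.39/0.08) / 0.228 = ln(4.875) / 0.228 = 1.5841 / 0.228 = 6.948 km

6950 m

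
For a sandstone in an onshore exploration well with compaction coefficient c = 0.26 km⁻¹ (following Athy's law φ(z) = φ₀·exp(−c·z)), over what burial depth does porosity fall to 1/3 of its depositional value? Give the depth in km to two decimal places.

φ/φ₀ = 1/3 ⇒ exp(−c·z) = 1/3 ⇒ z = ln(3) / c
z = 1.0986 / 0.26 = 4.225 km

4.23 km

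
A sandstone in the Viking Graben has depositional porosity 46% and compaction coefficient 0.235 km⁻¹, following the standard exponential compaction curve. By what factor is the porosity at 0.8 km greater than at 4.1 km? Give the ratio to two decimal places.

2.17

φ(z₁)/φ(z₂) = e^(−c·z₁)/e^(−c·z₂) = e^{c(z₂−z₁)}
= exp(0.235 × 3.3) = exp(0.7755) = 2.1717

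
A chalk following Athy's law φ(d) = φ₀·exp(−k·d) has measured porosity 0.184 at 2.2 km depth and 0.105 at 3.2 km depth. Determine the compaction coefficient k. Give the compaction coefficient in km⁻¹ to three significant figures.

Athy: φ(d) = φ₀ e^(−kd) ⇒ φ₁/φ₂ = e^{k(d₂−d₁)} ⇒ k = ln(φ₁/φ₂)/(d₂−d₁)
k = ln(0.184/0.105) / (3.2 − 2.2) = ln(1.752) / 1 = 0.5610 / 1 = 0.561 km⁻¹

0.561 km⁻¹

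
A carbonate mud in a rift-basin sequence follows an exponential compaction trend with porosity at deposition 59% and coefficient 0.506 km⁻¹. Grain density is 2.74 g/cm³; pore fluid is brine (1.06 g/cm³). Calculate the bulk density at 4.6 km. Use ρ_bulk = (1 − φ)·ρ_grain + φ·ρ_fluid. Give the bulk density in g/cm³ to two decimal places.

2.64 g/cm³

Porosity at depth: n = 0.59·exp(−0.506×4.6) = 0.59×0.0975 = 0.0575
Bulk density: ρ_b = (1−n)ρ_g + n·ρ_f = 0.9425×2.74 + 0.0575×1.06
       = 2.582 + 0.061 = 2.643 g/cm³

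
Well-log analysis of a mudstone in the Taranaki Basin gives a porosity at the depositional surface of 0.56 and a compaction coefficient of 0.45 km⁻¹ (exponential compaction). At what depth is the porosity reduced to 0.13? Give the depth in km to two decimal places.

Invert Athy's law: d = ln(φ₀/φ) / k
d = ln(0.56/0.13) / 0.45 = ln(4.308) / 0.45 = 1.4604 / 0.45 = 3.245 km

3.25 km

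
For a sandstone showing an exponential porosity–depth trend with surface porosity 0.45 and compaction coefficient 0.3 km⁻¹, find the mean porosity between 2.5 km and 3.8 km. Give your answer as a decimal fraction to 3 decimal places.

0.176

⟨φ⟩ = (1/(Z₂−Z₁)) ∫ φ₀ e^(−βZ) dZ = φ₀·(e^(−β·Z₁) − e^(−β·Z₂)) / (β·(Z₂−Z₁))
e^(−0.3×2.5) = 0.4724; e^(−0.3×3.8) = 0.3198
⟨φ⟩ = 0.45 × (0.4724 − 0.3198) / (0.3 × 1.3) = 0.45 × 0.3911 = 0.1760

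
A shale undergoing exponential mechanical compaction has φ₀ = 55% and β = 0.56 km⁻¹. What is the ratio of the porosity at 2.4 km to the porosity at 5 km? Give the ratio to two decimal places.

4.29

φ(Z₁)/φ(Z₂) = e^(−β·Z₁)/e^(−β·Z₂) = e^{β(Z₂−Z₁)}
= exp(0.56 × 2.6) = exp(1.456) = 4.2888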